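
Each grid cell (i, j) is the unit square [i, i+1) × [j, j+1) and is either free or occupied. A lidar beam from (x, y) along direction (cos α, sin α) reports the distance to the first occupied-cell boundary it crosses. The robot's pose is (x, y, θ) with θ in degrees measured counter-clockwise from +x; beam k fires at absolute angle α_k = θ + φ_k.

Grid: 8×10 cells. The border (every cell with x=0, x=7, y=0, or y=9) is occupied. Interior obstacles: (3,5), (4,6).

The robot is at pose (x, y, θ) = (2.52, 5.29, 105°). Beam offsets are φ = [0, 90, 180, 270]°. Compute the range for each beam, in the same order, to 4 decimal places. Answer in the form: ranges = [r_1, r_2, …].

ranges = [3.8409, 1.5736, 4.4413, 0.4969]

beam 1: φ=0°, α=105°
  cosα=-0.2588 sinα=0.9659 | (2,5) | tMaxX 2.0091 tMaxY 0.7350 | tΔX 3.8637 tΔY 1.0353
    t=0.7350 [y] (2,6)
    t=1.7703 [y] (2,7)
    t=2.0091 [x] (1,7)
    t=2.8056 [y] (1,8)
    t=3.8409 [y] (1,9) — stop
  → r_1 = 3.8409
beam 2: φ=90°, α=195°
  cosα=-0.9659 sinα=-0.2588 | (2,5) | tMaxX 0.5383 tMaxY 1.1205 | tΔX 1.0353 tΔY 3.8637
    t=0.5383 [x] (1,5)
    t=1.1205 [y] (1,4)
    t=1.5736 [x] (0,4) — stop
  → r_2 = 1.5736
beam 3: φ=180°, α=285°
  cosα=0.2588 sinα=-0.9659 | (2,5) | tMaxX 1.8546 tMaxY 0.3002 | tΔX 3.8637 tΔY 1.0353
    t=0.3002 [y] (2,4)
    t=1.3355 [y] (2,3)
    t=1.8546 [x] (3,3)
    t=2.3708 [y] (3,2)
    t=3.4061 [y] (3,1)
    t=4.4413 [y] (3,0) — stop
  → r_3 = 4.4413
beam 4: φ=270°, α=15°
  cosα=0.9659 sinα=0.2588 | (2,5) | tMaxX 0.4969 tMaxY 2.7432 | tΔX 1.0353 tΔY 3.8637
    t=0.4969 [x] (3,5) — stop
  → r_4 = 0.4969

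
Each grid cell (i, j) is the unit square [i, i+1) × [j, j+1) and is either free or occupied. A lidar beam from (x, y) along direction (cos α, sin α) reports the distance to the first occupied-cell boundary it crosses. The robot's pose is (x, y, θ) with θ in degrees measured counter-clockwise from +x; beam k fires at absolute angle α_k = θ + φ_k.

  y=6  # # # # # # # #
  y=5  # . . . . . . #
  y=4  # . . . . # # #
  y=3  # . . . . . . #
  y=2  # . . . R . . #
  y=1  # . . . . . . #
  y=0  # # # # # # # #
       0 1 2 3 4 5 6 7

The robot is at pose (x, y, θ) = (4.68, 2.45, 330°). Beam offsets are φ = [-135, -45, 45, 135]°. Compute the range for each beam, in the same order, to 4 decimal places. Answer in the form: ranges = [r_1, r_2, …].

ranges = [3.8098, 1.5012, 2.4018, 3.6752]

beam 1: φ=-135°, α=195°
  d=(-0.9659,-0.2588)  start (4,2)  tX=0.7040 tY=1.7387  stride 1/|dx|=1.0353 1/|dy|=3.8637
    cross x-line → (3,2), t=0.7040
    cross y-line → (3,1), t=1.7387
    cross x-line → (2,1), t=1.7393
    cross x-line → (1,1), t=2.7745
    cross x-line → (0,1), t=3.8098 (wall)
  → r_1 = 3.8098
beam 2: φ=-45°, α=285°
  d=(0.2588,-0.9659)  start (4,2)  tX=1.2364 tY=0.4659  stride 1/|dx|=3.8637 1/|dy|=1.0353
    cross y-line → (4,1), t=0.4659
    cross x-line → (5,1), t=1.2364
    cross y-line → (5,0), t=1.5012 (wall)
  → r_2 = 1.5012
beam 3: φ=45°, α=15°
  d=(0.9659,0.2588)  start (4,2)  tX=0.3313 tY=2.1250  stride 1/|dx|=1.0353 1/|dy|=3.8637
    cross x-line → (5,2), t=0.3313
    cross x-line → (6,2), t=1.3666
    cross y-line → (6,3), t=2.1250
    cross x-line → (7,3), t=2.4018 (wall)
  → r_3 = 2.4018
beam 4: φ=135°, α=105°
  d=(-0.2588,0.9659)  start (4,2)  tX=2.6273 tY=0.5694  stride 1/|dx|=3.8637 1/|dy|=1.0353
    cross y-line → (4,3), t=0.5694
    cross y-line → (4,4), t=1.6047
    cross x-line → (3,4), t=2.6273
    cross y-line → (3,5), t=2.6400
    cross y-line → (3,6), t=3.6752 (wall)
  → r_4 = 3.6752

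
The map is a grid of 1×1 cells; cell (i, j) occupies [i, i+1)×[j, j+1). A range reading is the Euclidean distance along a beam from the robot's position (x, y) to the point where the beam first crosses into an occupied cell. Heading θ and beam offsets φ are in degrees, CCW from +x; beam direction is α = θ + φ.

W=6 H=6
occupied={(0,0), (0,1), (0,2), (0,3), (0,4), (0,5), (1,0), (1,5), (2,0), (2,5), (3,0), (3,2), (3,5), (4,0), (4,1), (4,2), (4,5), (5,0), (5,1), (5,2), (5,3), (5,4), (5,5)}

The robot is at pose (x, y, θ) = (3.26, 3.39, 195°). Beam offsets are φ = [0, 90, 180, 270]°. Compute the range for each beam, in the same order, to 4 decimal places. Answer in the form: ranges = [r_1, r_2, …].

ranges = [2.3397, 0.4038, 1.8014, 1.6668]

beam 1: φ=0°, α=195°
  cosα=-0.9659 sinα=-0.2588 | (3,3) | tMaxX 0.2692 tMaxY 1.5068 | tΔX 1.0353 tΔY 3.8637
    t=0.2692 [x] (2,3)
    t=1.3044 [x] (1,3)
    t=1.5068 [y] (1,2)
    t=2.3397 [x] (0,2) — stop
  → r_1 = 2.3397
beam 2: φ=90°, α=285°
  cosα=0.2588 sinα=-0.9659 | (3,3) | tMaxX 2.8591 tMaxY 0.4038 | tΔX 3.8637 tΔY 1.0353
    t=0.4038 [y] (3,2) — stop
  → r_2 = 0.4038
beam 3: φ=180°, α=15°
  cosα=0.9659 sinα=0.2588 | (3,3) | tMaxX 0.7661 tMaxY 2.3569 | tΔX 1.0353 tΔY 3.8637
    t=0.7661 [x] (4,3)
    t=1.8014 [x] (5,3) — stop
  → r_3 = 1.8014
beam 4: φ=270°, α=105°
  cosα=-0.2588 sinα=0.9659 | (3,3) | tMaxX 1.0046 tMaxY 0.6315 | tΔX 3.8637 tΔY 1.0353
    t=0.6315 [y] (3,4)
    t=1.0046 [x] (2,4)
    t=1.6668 [y] (2,5) — stop
  → r_4 = 1.6668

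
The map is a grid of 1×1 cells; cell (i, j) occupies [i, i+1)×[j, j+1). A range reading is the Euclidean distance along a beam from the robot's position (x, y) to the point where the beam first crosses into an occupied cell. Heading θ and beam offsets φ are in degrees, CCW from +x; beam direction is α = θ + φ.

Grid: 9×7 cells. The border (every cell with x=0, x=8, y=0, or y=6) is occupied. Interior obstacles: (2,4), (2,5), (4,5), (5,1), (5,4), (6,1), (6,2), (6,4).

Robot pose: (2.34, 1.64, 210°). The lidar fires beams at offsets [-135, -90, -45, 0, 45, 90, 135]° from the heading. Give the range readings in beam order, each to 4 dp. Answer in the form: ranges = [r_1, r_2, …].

ranges = [2.4433, 2.6800, 1.3873, 1.2800, 0.6626, 0.7390, 2.4728]

beam 1: φ=-135°, α=75°
  direction (0.2588, 0.9659); cell (2,1); t to first gridline: x 2.5500, y 0.3727 (then +3.8637 / +1.0353)
    (2,2) via y @ 0.3727
    (2,3) via y @ 1.4080
    (2,4) via y @ 2.4433  # hit
  → r_1 = 2.4433
beam 2: φ=-90°, α=120°
  direction (-0.5000, 0.8660); cell (2,1); t to first gridline: x 0.6800, y 0.4157 (then +2.0000 / +1.1547)
    (2,2) via y @ 0.4157
    (1,2) via x @ 0.6800
    (1,3) via y @ 1.5704
    (0,3) via x @ 2.6800  # hit
  → r_2 = 2.6800
beam 3: φ=-45°, α=165°
  direction (-0.9659, 0.2588); cell (2,1); t to first gridline: x 0.3520, y 1.3909 (then +1.0353 / +3.8637)
    (1,1) via x @ 0.3520
    (0,1) via x @ 1.3873  # hit
  → r_3 = 1.3873
beam 4: φ=0°, α=210°
  direction (-0.8660, -0.5000); cell (2,1); t to first gridline: x 0.3926, y 1.2800 (then +1.1547 / +2.0000)
    (1,1) via x @ 0.3926
    (1,0) via y @ 1.2800  # hit
  → r_4 = 1.2800
beam 5: φ=45°, α=255°
  direction (-0.2588, -0.9659); cell (2,1); t to first gridline: x 1.3137, y 0.6626 (then +3.8637 / +1.0353)
    (2,0) via y @ 0.6626  # hit
  → r_5 = 0.6626
beam 6: φ=90°, α=300°
  direction (0.5000, -0.8660); cell (2,1); t to first gridline: x 1.3200, y 0.7390 (then +2.0000 / +1.1547)
    (2,0) via y @ 0.7390  # hit
  → r_6 = 0.7390
beam 7: φ=135°, α=345°
  direction (0.9659, -0.2588); cell (2,1); t to first gridline: x 0.6833, y 2.4728 (then +1.0353 / +3.8637)
    (3,1) via x @ 0.6833
    (4,1) via x @ 1.7186
    (4,0) via y @ 2.4728  # hit
  → r_7 = 2.4728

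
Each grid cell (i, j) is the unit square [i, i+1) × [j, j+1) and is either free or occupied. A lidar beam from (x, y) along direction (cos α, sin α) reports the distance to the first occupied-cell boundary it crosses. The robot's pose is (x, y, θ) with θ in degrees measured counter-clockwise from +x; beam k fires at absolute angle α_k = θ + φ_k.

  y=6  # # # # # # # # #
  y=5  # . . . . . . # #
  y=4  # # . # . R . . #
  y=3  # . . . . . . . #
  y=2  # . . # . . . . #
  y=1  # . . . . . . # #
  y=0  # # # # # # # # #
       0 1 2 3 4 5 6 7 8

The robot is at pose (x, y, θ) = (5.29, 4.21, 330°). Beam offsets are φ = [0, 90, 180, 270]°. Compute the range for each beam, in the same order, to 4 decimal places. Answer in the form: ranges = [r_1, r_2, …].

ranges = [3.1292, 2.0669, 1.4896, 3.7066]

beam 1: φ=0°, α=330°
  cosα=0.8660 sinα=-0.5000 | (5,4) | tMaxX 0.8198 tMaxY 0.4200 | tΔX 1.1547 tΔY 2.0000
    t=0.4200 [y] (5,3)
    t=0.8198 [x] (6,3)
    t=1.9745 [x] (7,3)
    t=2.4200 [y] (7,2)
    t=3.1292 [x] (8,2) — stop
  → r_1 = 3.1292
beam 2: φ=90°, α=60°
  cosα=0.5000 sinα=0.8660 | (5,4) | tMaxX 1.4200 tMaxY 0.9122 | tΔX 2.0000 tΔY 1.1547
    t=0.9122 [y] (5,5)
    t=1.4200 [x] (6,5)
    t=2.0669 [y] (6,6) — stop
  → r_2 = 2.0669
beam 3: φ=180°, α=150°
  cosα=-0.8660 sinα=0.5000 | (5,4) | tMaxX 0.3349 tMaxY 1.5800 | tΔX 1.1547 tΔY 2.0000
    t=0.3349 [x] (4,4)
    t=1.4896 [x] (3,4) — stop
  → r_3 = 1.4896
beam 4: φ=270°, α=240°
  cosα=-0.5000 sinα=-0.8660 | (5,4) | tMaxX 0.5800 tMaxY 0.2425 | tΔX 2.0000 tΔY 1.1547
    t=0.2425 [y] (5,3)
    t=0.5800 [x] (4,3)
    t=1.3972 [y] (4,2)
    t=2.5519 [y] (4,1)
    t=2.5800 [x] (3,1)
    t=3.7066 [y] (3,0) — stop
  → r_4 = 3.7066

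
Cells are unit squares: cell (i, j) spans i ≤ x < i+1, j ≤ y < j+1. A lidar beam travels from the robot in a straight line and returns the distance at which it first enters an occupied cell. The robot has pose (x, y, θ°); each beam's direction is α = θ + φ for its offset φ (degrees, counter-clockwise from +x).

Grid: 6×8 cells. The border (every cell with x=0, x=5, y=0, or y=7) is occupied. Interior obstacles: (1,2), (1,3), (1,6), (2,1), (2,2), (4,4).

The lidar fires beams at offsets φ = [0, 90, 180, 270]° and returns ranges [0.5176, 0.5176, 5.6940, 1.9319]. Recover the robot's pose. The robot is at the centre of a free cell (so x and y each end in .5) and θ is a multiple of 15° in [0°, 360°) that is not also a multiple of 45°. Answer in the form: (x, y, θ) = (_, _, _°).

Enumerate (i+0.5, j+0.5, θ) over the 18 free cells and 16 admissible headings. For each, cast all 4 beams and compare to the given ranges.
  (3.5, 1.5, 75°): beam 1 = 2.5882 ≠ 0.5176 ✗
  (2.5, 5.5, 60°): beam 1 = 1.7321 ≠ 0.5176 ✗
  (3.5, 5.5, 30°): beam 1 = 1.7321 ≠ 0.5176 ✗
  …
  (2.5, 6.5, 105°): r_1=0.5176, r_2=0.5176, r_3=5.6940, r_4=1.9319 — all match ✓
No second candidate reproduces the full scan.

(x, y, θ) = (2.5, 6.5, 105°)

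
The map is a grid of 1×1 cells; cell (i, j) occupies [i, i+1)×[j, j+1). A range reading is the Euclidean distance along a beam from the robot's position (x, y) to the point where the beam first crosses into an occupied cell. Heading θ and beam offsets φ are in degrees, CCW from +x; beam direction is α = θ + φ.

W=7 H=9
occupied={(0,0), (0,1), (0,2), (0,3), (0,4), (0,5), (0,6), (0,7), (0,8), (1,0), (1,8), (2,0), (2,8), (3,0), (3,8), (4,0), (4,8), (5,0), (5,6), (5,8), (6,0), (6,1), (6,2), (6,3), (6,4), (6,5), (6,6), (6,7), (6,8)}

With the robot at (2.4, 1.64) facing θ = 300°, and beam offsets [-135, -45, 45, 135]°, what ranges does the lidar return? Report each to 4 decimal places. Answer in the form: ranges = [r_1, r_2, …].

beam 1: φ=-135°, α=165°
  cosα=-0.9659 sinα=0.2588 | (2,1) | tMaxX 0.4141 tMaxY 1.3909 | tΔX 1.0353 tΔY 3.8637
    t=0.4141 [x] (1,1)
    t=1.3909 [y] (1,2)
    t=1.4494 [x] (0,2) — stop
  → r_1 = 1.4494
beam 2: φ=-45°, α=255°
  cosα=-0.2588 sinα=-0.9659 | (2,1) | tMaxX 1.5455 tMaxY 0.6626 | tΔX 3.8637 tΔY 1.0353
    t=0.6626 [y] (2,0) — stop
  → r_2 = 0.6626
beam 3: φ=45°, α=345°
  cosα=0.9659 sinα=-0.2588 | (2,1) | tMaxX 0.6212 tMaxY 2.4728 | tΔX 1.0353 tΔY 3.8637
    t=0.6212 [x] (3,1)
    t=1.6564 [x] (4,1)
    t=2.4728 [y] (4,0) — stop
  → r_3 = 2.4728
beam 4: φ=135°, α=75°
  cosα=0.2588 sinα=0.9659 | (2,1) | tMaxX 2.3182 tMaxY 0.3727 | tΔX 3.8637 tΔY 1.0353
    t=0.3727 [y] (2,2)
    t=1.4080 [y] (2,3)
    t=2.3182 [x] (3,3)
    t=2.4433 [y] (3,4)
    t=3.4785 [y] (3,5)
    t=4.5138 [y] (3,6)
    t=5.5491 [y] (3,7)
    t=6.1819 [x] (4,7)
    t=6.5844 [y] (4,8) — stop
  → r_4 = 6.5844

ranges = [1.4494, 0.6626, 2.4728, 6.5844]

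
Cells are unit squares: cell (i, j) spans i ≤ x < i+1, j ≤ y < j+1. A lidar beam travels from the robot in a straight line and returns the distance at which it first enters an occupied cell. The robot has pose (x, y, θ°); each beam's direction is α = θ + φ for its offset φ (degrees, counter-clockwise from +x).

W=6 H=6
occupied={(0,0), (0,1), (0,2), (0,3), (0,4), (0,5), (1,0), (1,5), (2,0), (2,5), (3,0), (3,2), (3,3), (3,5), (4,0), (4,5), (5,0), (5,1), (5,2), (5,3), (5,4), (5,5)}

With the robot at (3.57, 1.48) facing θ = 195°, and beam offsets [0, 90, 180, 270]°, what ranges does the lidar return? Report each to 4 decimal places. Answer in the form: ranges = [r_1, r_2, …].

beam 1: φ=0°, α=195°
  direction (-0.9659, -0.2588); cell (3,1); t to first gridline: x 0.5901, y 1.8546 (then +1.0353 / +3.8637)
    (2,1) via x @ 0.5901
    (1,1) via x @ 1.6254
    (1,0) via y @ 1.8546  # hit
  → r_1 = 1.8546
beam 2: φ=90°, α=285°
  direction (0.2588, -0.9659); cell (3,1); t to first gridline: x 1.6614, y 0.4969 (then +3.8637 / +1.0353)
    (3,0) via y @ 0.4969  # hit
  → r_2 = 0.4969
beam 3: φ=180°, α=15°
  direction (0.9659, 0.2588); cell (3,1); t to first gridline: x 0.4452, y 2.0091 (then +1.0353 / +3.8637)
    (4,1) via x @ 0.4452
    (5,1) via x @ 1.4804  # hit
  → r_3 = 1.4804
beam 4: φ=270°, α=105°
  direction (-0.2588, 0.9659); cell (3,1); t to first gridline: x 2.2023, y 0.5383 (then +3.8637 / +1.0353)
    (3,2) via y @ 0.5383  # hit
  → r_4 = 0.5383

ranges = [1.8546, 0.4969, 1.4804, 0.5383]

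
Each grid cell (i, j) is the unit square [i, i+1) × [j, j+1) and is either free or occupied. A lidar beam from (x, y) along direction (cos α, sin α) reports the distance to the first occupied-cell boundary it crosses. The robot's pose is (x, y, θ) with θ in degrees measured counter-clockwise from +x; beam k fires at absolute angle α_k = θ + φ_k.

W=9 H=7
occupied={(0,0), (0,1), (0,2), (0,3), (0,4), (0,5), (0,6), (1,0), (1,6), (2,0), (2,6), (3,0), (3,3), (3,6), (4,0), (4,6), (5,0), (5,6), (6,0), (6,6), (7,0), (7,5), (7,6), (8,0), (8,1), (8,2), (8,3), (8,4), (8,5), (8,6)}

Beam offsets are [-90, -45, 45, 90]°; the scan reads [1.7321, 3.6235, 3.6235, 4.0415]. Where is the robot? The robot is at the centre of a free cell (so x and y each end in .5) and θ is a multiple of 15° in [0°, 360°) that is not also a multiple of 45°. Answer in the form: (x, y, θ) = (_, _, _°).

(x, y, θ) = (4.5, 4.5, 210°)

Candidates: 33 free-cell centres × 16 headings = 528 poses. Raycast each; keep the one whose scan matches to 4 dp.
  (3.5, 4.5, 330°): beam 1 = 0.5774 ≠ 1.7321 ✗
  (5.5, 4.5, 15°): beam 1 = 3.6235 ≠ 1.7321 ✗
  (6.5, 3.5, 300°): beam 1 = 5.0000 ≠ 1.7321 ✗
  (4.5, 4.5, 75°): beam 1 = 3.6235 ≠ 1.7321 ✗
  …
  (4.5, 4.5, 210°): r_1=1.7321, r_2=3.6235, r_3=3.6235, r_4=4.0415 — all match ✓
Only this pose fits every beam.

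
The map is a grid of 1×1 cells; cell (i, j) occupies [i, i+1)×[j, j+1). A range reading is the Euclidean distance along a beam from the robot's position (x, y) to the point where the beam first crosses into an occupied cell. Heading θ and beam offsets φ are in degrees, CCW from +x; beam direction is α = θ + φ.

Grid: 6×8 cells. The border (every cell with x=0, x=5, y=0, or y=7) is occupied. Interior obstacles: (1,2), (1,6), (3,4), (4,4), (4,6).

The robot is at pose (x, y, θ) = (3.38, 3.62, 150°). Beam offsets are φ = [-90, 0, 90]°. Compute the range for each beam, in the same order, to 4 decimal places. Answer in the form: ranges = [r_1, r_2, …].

beam 1: φ=-90°, α=60°
  cosα=0.5000 sinα=0.8660 | (3,3) | tMaxX 1.2400 tMaxY 0.4388 | tΔX 2.0000 tΔY 1.1547
    t=0.4388 [y] (3,4) — stop
  → r_1 = 0.4388
beam 2: φ=0°, α=150°
  cosα=-0.8660 sinα=0.5000 | (3,3) | tMaxX 0.4388 tMaxY 0.7600 | tΔX 1.1547 tΔY 2.0000
    t=0.4388 [x] (2,3)
    t=0.7600 [y] (2,4)
    t=1.5935 [x] (1,4)
    t=2.7482 [x] (0,4) — stop
  → r_2 = 2.7482
beam 3: φ=90°, α=240°
  cosα=-0.5000 sinα=-0.8660 | (3,3) | tMaxX 0.7600 tMaxY 0.7159 | tΔX 2.0000 tΔY 1.1547
    t=0.7159 [y] (3,2)
    t=0.7600 [x] (2,2)
    t=1.8706 [y] (2,1)
    t=2.7600 [x] (1,1)
    t=3.0253 [y] (1,0) — stop
  → r_3 = 3.0253

ranges = [0.4388, 2.7482, 3.0253]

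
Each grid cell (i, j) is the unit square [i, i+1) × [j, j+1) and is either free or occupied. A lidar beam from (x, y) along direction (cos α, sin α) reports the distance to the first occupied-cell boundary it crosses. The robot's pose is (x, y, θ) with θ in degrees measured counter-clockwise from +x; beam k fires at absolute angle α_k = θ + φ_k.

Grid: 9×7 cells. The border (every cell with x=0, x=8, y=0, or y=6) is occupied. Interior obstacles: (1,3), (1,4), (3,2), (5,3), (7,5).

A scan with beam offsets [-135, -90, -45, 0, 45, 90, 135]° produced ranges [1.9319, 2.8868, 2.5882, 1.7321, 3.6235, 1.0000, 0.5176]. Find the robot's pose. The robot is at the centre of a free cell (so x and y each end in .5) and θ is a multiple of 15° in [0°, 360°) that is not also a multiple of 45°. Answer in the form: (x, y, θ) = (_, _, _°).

(x, y, θ) = (4.5, 5.5, 300°)

Candidates: 30 free-cell centres × 16 headings = 480 poses. Raycast each; keep the one whose scan matches to 4 dp.
  (4.5, 1.5, 120°): beam 2 = 4.0415 ≠ 2.8868 ✗
  (6.5, 4.5, 105°): beam 1 = 1.7321 ≠ 1.9319 ✗
  (7.5, 2.5, 210°): beam 2 = 4.0415 ≠ 2.8868 ✗
  (6.5, 1.5, 330°): beam 2 = 0.5774 ≠ 2.8868 ✗
  …
  (4.5, 5.5, 300°): r_1=1.9319, r_2=2.8868, r_3=2.5882, r_4=1.7321, r_5=3.6235, r_6=1.0000, r_7=0.5176 — all match ✓
No second candidate reproduces the full scan.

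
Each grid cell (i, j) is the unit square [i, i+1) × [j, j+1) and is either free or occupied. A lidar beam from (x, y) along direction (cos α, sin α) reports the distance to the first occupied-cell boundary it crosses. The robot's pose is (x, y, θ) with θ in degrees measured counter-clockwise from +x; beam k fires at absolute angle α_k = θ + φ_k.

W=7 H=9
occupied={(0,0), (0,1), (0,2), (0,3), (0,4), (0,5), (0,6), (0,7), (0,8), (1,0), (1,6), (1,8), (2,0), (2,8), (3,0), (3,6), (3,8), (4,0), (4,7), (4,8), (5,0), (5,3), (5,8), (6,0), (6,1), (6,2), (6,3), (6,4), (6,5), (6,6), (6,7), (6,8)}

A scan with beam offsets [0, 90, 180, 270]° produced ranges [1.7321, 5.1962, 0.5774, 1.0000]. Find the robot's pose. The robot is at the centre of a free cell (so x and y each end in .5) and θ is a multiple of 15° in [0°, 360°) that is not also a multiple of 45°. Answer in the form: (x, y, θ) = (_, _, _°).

(x, y, θ) = (5.5, 5.5, 150°)

Candidates: 31 free-cell centres × 16 headings = 496 poses. Raycast each; keep the one whose scan matches to 4 dp.
  (3.5, 7.5, 345°): beam 1 = 0.5176 ≠ 1.7321 ✗
  (4.5, 6.5, 255°): beam 1 = 5.6940 ≠ 1.7321 ✗
  (1.5, 7.5, 285°): beam 1 = 0.5176 ≠ 1.7321 ✗
  (3.5, 5.5, 120°): beam 1 = 0.5774 ≠ 1.7321 ✗
  …
  (5.5, 5.5, 150°): r_1=1.7321, r_2=5.1962, r_3=0.5774, r_4=1.0000 — all match ✓
Unique over the lattice → pose = (5.5, 5.5, 150°).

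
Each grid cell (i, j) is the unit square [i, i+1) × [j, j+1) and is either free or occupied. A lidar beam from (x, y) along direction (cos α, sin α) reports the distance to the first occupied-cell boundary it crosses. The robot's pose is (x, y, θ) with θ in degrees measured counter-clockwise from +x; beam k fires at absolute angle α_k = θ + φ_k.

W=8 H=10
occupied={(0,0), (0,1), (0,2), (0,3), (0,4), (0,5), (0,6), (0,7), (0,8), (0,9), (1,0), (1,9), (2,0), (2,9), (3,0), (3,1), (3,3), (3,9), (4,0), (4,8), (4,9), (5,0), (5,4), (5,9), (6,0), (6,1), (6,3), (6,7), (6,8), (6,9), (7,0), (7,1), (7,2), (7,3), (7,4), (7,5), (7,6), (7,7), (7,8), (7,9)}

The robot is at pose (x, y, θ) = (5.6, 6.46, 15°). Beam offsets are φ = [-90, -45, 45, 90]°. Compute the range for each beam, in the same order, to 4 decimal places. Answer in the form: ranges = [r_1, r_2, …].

ranges = [1.5115, 1.6166, 0.8000, 2.3182]

beam 1: φ=-90°, α=285°
  dir = (cos 285°, sin 285°) = (0.2588, -0.9659); from cell (5,6)
  next x-line at t=1.5455, next y-line at t=0.4762; Δt_x=3.8637, Δt_y=1.0353
    y: enter (5,5) at t=0.4762
    y: enter (5,4) at t=1.5115 ← occupied
  → r_1 = 1.5115
beam 2: φ=-45°, α=330°
  dir = (cos 330°, sin 330°) = (0.8660, -0.5000); from cell (5,6)
  next x-line at t=0.4619, next y-line at t=0.9200; Δt_x=1.1547, Δt_y=2.0000
    x: enter (6,6) at t=0.4619
    y: enter (6,5) at t=0.9200
    x: enter (7,5) at t=1.6166 ← occupied
  → r_2 = 1.6166
beam 3: φ=45°, α=60°
  dir = (cos 60°, sin 60°) = (0.5000, 0.8660); from cell (5,6)
  next x-line at t=0.8000, next y-line at t=0.6235; Δt_x=2.0000, Δt_y=1.1547
    y: enter (5,7) at t=0.6235
    x: enter (6,7) at t=0.8000 ← occupied
  → r_3 = 0.8000
beam 4: φ=90°, α=105°
  dir = (cos 105°, sin 105°) = (-0.2588, 0.9659); from cell (5,6)
  next x-line at t=2.3182, next y-line at t=0.5590; Δt_x=3.8637, Δt_y=1.0353
    y: enter (5,7) at t=0.5590
    y: enter (5,8) at t=1.5943
    x: enter (4,8) at t=2.3182 ← occupied
  → r_4 = 2.3182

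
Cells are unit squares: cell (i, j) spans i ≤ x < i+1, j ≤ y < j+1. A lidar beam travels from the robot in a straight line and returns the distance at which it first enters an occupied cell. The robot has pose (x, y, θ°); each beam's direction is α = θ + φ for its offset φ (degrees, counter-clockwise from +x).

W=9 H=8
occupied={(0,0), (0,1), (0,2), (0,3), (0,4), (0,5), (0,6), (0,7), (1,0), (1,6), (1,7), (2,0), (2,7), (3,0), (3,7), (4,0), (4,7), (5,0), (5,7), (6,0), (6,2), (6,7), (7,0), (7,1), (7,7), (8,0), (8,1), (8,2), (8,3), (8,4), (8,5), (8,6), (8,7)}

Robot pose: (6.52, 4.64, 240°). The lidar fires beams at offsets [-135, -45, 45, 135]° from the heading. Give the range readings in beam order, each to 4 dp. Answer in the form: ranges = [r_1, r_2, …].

beam 1: φ=-135°, α=105°
  cosα=-0.2588 sinα=0.9659 | (6,4) | tMaxX 2.0091 tMaxY 0.3727 | tΔX 3.8637 tΔY 1.0353
    t=0.3727 [y] (6,5)
    t=1.4080 [y] (6,6)
    t=2.0091 [x] (5,6)
    t=2.4433 [y] (5,7) — stop
  → r_1 = 2.4433
beam 2: φ=-45°, α=195°
  cosα=-0.9659 sinα=-0.2588 | (6,4) | tMaxX 0.5383 tMaxY 2.4728 | tΔX 1.0353 tΔY 3.8637
    t=0.5383 [x] (5,4)
    t=1.5736 [x] (4,4)
    t=2.4728 [y] (4,3)
    t=2.6089 [x] (3,3)
    t=3.6442 [x] (2,3)
    t=4.6794 [x] (1,3)
    t=5.7147 [x] (0,3) — stop
  → r_2 = 5.7147
beam 3: φ=45°, α=285°
  cosα=0.2588 sinα=-0.9659 | (6,4) | tMaxX 1.8546 tMaxY 0.6626 | tΔX 3.8637 tΔY 1.0353
    t=0.6626 [y] (6,3)
    t=1.6979 [y] (6,2) — stop
  → r_3 = 1.6979
beam 4: φ=135°, α=15°
  cosα=0.9659 sinα=0.2588 | (6,4) | tMaxX 0.4969 tMaxY 1.3909 | tΔX 1.0353 tΔY 3.8637
    t=0.4969 [x] (7,4)
    t=1.3909 [y] (7,5)
    t=1.5322 [x] (8,5) — stop
  → r_4 = 1.5322

ranges = [2.4433, 5.7147, 1.6979, 1.5322]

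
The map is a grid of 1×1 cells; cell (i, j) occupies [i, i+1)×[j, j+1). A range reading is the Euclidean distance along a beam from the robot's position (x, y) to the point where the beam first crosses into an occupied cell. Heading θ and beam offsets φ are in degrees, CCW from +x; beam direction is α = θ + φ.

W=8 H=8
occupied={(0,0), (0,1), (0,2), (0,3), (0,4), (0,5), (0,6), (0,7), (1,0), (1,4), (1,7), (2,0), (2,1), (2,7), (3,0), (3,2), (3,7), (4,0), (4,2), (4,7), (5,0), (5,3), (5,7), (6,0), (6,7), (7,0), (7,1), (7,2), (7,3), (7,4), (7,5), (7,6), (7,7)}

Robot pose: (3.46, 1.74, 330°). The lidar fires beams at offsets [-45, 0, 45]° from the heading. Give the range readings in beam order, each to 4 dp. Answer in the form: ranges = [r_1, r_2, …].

beam 1: φ=-45°, α=285°
  cosα=0.2588 sinα=-0.9659 | (3,1) | tMaxX 2.0864 tMaxY 0.7661 | tΔX 3.8637 tΔY 1.0353
    t=0.7661 [y] (3,0) — stop
  → r_1 = 0.7661
beam 2: φ=0°, α=330°
  cosα=0.8660 sinα=-0.5000 | (3,1) | tMaxX 0.6235 tMaxY 1.4800 | tΔX 1.1547 tΔY 2.0000
    t=0.6235 [x] (4,1)
    t=1.4800 [y] (4,0) — stop
  → r_2 = 1.4800
beam 3: φ=45°, α=15°
  cosα=0.9659 sinα=0.2588 | (3,1) | tMaxX 0.5590 tMaxY 1.0046 | tΔX 1.0353 tΔY 3.8637
    t=0.5590 [x] (4,1)
    t=1.0046 [y] (4,2) — stop
  → r_3 = 1.0046

ranges = [0.7661, 1.4800, 1.0046]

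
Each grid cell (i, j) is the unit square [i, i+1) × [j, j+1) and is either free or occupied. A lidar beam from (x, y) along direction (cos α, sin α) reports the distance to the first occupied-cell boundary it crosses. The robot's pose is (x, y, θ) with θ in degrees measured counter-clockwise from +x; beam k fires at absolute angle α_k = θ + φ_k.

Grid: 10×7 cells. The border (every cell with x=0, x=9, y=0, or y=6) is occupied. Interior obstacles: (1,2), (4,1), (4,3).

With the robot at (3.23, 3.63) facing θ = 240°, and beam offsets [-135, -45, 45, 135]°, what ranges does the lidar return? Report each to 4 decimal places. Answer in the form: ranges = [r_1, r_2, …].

ranges = [2.4536, 2.3087, 2.7228, 0.7972]

beam 1: φ=-135°, α=105°
  d=(-0.2588,0.9659)  start (3,3)  tX=0.8887 tY=0.3831  stride 1/|dx|=3.8637 1/|dy|=1.0353
    cross y-line → (3,4), t=0.3831
    cross x-line → (2,4), t=0.8887
    cross y-line → (2,5), t=1.4183
    cross y-line → (2,6), t=2.4536 (wall)
  → r_1 = 2.4536
beam 2: φ=-45°, α=195°
  d=(-0.9659,-0.2588)  start (3,3)  tX=0.2381 tY=2.4341  stride 1/|dx|=1.0353 1/|dy|=3.8637
    cross x-line → (2,3), t=0.2381
    cross x-line → (1,3), t=1.2734
    cross x-line → (0,3), t=2.3087 (wall)
  → r_2 = 2.3087
beam 3: φ=45°, α=285°
  d=(0.2588,-0.9659)  start (3,3)  tX=2.9751 tY=0.6522  stride 1/|dx|=3.8637 1/|dy|=1.0353
    cross y-line → (3,2), t=0.6522
    cross y-line → (3,1), t=1.6875
    cross y-line → (3,0), t=2.7228 (wall)
  → r_3 = 2.7228
beam 4: φ=135°, α=15°
  d=(0.9659,0.2588)  start (3,3)  tX=0.7972 tY=1.4296  stride 1/|dx|=1.0353 1/|dy|=3.8637
    cross x-line → (4,3), t=0.7972 (wall)
  → r_4 = 0.7972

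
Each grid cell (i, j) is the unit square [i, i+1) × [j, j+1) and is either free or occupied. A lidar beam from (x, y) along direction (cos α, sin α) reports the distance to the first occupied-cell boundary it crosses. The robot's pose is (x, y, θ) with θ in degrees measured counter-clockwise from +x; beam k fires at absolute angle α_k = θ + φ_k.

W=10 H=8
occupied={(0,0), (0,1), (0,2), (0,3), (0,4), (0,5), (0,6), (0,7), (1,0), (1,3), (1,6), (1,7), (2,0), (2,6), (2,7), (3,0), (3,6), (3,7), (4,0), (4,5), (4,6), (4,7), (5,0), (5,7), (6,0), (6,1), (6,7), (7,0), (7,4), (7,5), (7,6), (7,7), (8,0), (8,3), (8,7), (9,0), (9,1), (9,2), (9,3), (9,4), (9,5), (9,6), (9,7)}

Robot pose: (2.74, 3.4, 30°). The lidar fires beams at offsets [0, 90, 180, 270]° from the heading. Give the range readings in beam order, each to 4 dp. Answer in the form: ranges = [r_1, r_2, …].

beam 1: φ=0°, α=30°
  d=(0.8660,0.5000)  start (2,3)  tX=0.3002 tY=1.2000  stride 1/|dx|=1.1547 1/|dy|=2.0000
    cross x-line → (3,3), t=0.3002
    cross y-line → (3,4), t=1.2000
    cross x-line → (4,4), t=1.4549
    cross x-line → (5,4), t=2.6096
    cross y-line → (5,5), t=3.2000
    cross x-line → (6,5), t=3.7643
    cross x-line → (7,5), t=4.9190 (wall)
  → r_1 = 4.9190
beam 2: φ=90°, α=120°
  d=(-0.5000,0.8660)  start (2,3)  tX=1.4800 tY=0.6928  stride 1/|dx|=2.0000 1/|dy|=1.1547
    cross y-line → (2,4), t=0.6928
    cross x-line → (1,4), t=1.4800
    cross y-line → (1,5), t=1.8475
    cross y-line → (1,6), t=3.0022 (wall)
  → r_2 = 3.0022
beam 3: φ=180°, α=210°
  d=(-0.8660,-0.5000)  start (2,3)  tX=0.8545 tY=0.8000  stride 1/|dx|=1.1547 1/|dy|=2.0000
    cross y-line → (2,2), t=0.8000
    cross x-line → (1,2), t=0.8545
    cross x-line → (0,2), t=2.0092 (wall)
  → r_3 = 2.0092
beam 4: φ=270°, α=300°
  d=(0.5000,-0.8660)  start (2,3)  tX=0.5200 tY=0.4619  stride 1/|dx|=2.0000 1/|dy|=1.1547
    cross y-line → (2,2), t=0.4619
    cross x-line → (3,2), t=0.5200
    cross y-line → (3,1), t=1.6166
    cross x-line → (4,1), t=2.5200
    cross y-line → (4,0), t=2.7713 (wall)
  → r_4 = 2.7713

ranges = [4.9190, 3.0022, 2.0092, 2.7713]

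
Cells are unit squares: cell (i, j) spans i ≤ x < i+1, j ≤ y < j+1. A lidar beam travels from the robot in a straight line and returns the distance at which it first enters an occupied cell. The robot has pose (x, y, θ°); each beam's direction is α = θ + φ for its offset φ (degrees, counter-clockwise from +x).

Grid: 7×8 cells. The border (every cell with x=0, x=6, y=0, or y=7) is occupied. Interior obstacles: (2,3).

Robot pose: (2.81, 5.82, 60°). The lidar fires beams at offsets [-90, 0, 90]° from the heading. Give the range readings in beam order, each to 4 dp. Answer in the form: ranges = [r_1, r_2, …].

beam 1: φ=-90°, α=330°
  direction (0.8660, -0.5000); cell (2,5); t to first gridline: x 0.2194, y 1.6400 (then +1.1547 / +2.0000)
    (3,5) via x @ 0.2194
    (4,5) via x @ 1.3741
    (4,4) via y @ 1.6400
    (5,4) via x @ 2.5288
    (5,3) via y @ 3.6400
    (6,3) via x @ 3.6835  # hit
  → r_1 = 3.6835
beam 2: φ=0°, α=60°
  direction (0.5000, 0.8660); cell (2,5); t to first gridline: x 0.3800, y 0.2078 (then +2.0000 / +1.1547)
    (2,6) via y @ 0.2078
    (3,6) via x @ 0.3800
    (3,7) via y @ 1.3625  # hit
  → r_2 = 1.3625
beam 3: φ=90°, α=150°
  direction (-0.8660, 0.5000); cell (2,5); t to first gridline: x 0.9353, y 0.3600 (then +1.1547 / +2.0000)
    (2,6) via y @ 0.3600
    (1,6) via x @ 0.9353
    (0,6) via x @ 2.0900  # hit
  → r_3 = 2.0900

ranges = [3.6835, 1.3625, 2.0900]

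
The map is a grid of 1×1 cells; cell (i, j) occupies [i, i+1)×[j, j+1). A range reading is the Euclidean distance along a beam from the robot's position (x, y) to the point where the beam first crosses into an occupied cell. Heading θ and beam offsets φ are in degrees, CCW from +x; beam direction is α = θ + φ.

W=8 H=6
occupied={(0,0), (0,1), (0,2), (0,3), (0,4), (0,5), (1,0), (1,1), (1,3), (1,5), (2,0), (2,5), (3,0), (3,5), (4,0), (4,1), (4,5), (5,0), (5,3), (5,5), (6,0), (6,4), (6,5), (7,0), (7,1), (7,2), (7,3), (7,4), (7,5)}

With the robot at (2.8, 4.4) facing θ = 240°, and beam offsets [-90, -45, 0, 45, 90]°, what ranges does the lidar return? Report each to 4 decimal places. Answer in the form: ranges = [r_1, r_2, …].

ranges = [1.2000, 1.5455, 1.6000, 3.5199, 2.5403]

beam 1: φ=-90°, α=150°
  cosα=-0.8660 sinα=0.5000 | (2,4) | tMaxX 0.9238 tMaxY 1.2000 | tΔX 1.1547 tΔY 2.0000
    t=0.9238 [x] (1,4)
    t=1.2000 [y] (1,5) — stop
  → r_1 = 1.2000
beam 2: φ=-45°, α=195°
  cosα=-0.9659 sinα=-0.2588 | (2,4) | tMaxX 0.8282 tMaxY 1.5455 | tΔX 1.0353 tΔY 3.8637
    t=0.8282 [x] (1,4)
    t=1.5455 [y] (1,3) — stop
  → r_2 = 1.5455
beam 3: φ=0°, α=240°
  cosα=-0.5000 sinα=-0.8660 | (2,4) | tMaxX 1.6000 tMaxY 0.4619 | tΔX 2.0000 tΔY 1.1547
    t=0.4619 [y] (2,3)
    t=1.6000 [x] (1,3) — stop
  → r_3 = 1.6000
beam 4: φ=45°, α=285°
  cosα=0.2588 sinα=-0.9659 | (2,4) | tMaxX 0.7727 tMaxY 0.4141 | tΔX 3.8637 tΔY 1.0353
    t=0.4141 [y] (2,3)
    t=0.7727 [x] (3,3)
    t=1.4494 [y] (3,2)
    t=2.4847 [y] (3,1)
    t=3.5199 [y] (3,0) — stop
  → r_4 = 3.5199
beam 5: φ=90°, α=330°
  cosα=0.8660 sinα=-0.5000 | (2,4) | tMaxX 0.2309 tMaxY 0.8000 | tΔX 1.1547 tΔY 2.0000
    t=0.2309 [x] (3,4)
    t=0.8000 [y] (3,3)
    t=1.3856 [x] (4,3)
    t=2.5403 [x] (5,3) — stop
  → r_5 = 2.5403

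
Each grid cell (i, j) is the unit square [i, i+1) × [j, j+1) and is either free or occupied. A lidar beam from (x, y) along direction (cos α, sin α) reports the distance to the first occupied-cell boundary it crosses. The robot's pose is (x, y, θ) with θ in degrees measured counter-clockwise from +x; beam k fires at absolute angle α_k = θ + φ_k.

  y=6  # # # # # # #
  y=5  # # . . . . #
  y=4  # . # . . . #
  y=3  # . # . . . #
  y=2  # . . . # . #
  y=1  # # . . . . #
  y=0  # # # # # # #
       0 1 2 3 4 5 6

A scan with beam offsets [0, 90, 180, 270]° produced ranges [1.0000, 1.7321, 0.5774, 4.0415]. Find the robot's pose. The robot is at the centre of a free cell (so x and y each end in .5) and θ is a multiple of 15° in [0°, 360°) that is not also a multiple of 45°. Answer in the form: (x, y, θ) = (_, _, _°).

(x, y, θ) = (3.5, 2.5, 150°)

The pose lattice has 20·16 = 320 candidates. Test each by forward raycasting.
  (4.5, 5.5, 105°): beam 1 = 0.5176 ≠ 1.0000 ✗
  (5.5, 4.5, 210°): beam 1 = 2.8868 ≠ 1.0000 ✗
  (1.5, 2.5, 330°): beam 1 = 3.0000 ≠ 1.0000 ✗
  …
  (3.5, 2.5, 150°): r_1=1.0000, r_2=1.7321, r_3=0.5774, r_4=4.0415 — all match ✓
Unique over the lattice → pose = (3.5, 2.5, 150°).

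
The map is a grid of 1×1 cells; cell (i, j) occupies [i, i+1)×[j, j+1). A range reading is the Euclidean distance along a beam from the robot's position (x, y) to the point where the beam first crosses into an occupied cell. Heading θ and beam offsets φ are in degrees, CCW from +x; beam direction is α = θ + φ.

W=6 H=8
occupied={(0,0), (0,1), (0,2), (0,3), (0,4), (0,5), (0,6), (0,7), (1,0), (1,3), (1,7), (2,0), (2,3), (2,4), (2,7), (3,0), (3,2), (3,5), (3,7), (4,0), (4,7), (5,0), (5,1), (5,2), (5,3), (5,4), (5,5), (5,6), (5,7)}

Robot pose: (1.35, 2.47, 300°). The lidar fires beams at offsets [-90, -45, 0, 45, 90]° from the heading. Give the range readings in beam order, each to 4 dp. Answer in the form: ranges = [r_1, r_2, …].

ranges = [0.4041, 1.3523, 1.6974, 1.7082, 1.0600]

beam 1: φ=-90°, α=210°
  dir = (cos 210°, sin 210°) = (-0.8660, -0.5000); from cell (1,2)
  next x-line at t=0.4041, next y-line at t=0.9400; Δt_x=1.1547, Δt_y=2.0000
    x: enter (0,2) at t=0.4041 ← occupied
  → r_1 = 0.4041
beam 2: φ=-45°, α=255°
  dir = (cos 255°, sin 255°) = (-0.2588, -0.9659); from cell (1,2)
  next x-line at t=1.3523, next y-line at t=0.4866; Δt_x=3.8637, Δt_y=1.0353
    y: enter (1,1) at t=0.4866
    x: enter (0,1) at t=1.3523 ← occupied
  → r_2 = 1.3523
beam 3: φ=0°, α=300°
  dir = (cos 300°, sin 300°) = (0.5000, -0.8660); from cell (1,2)
  next x-line at t=1.3000, next y-line at t=0.5427; Δt_x=2.0000, Δt_y=1.1547
    y: enter (1,1) at t=0.5427
    x: enter (2,1) at t=1.3000
    y: enter (2,0) at t=1.6974 ← occupied
  → r_3 = 1.6974
beam 4: φ=45°, α=345°
  dir = (cos 345°, sin 345°) = (0.9659, -0.2588); from cell (1,2)
  next x-line at t=0.6729, next y-line at t=1.8159; Δt_x=1.0353, Δt_y=3.8637
    x: enter (2,2) at t=0.6729
    x: enter (3,2) at t=1.7082 ← occupied
  → r_4 = 1.7082
beam 5: φ=90°, α=30°
  dir = (cos 30°, sin 30°) = (0.8660, 0.5000); from cell (1,2)
  next x-line at t=0.7506, next y-line at t=1.0600; Δt_x=1.1547, Δt_y=2.0000
    x: enter (2,2) at t=0.7506
    y: enter (2,3) at t=1.0600 ← occupied
  → r_5 = 1.0600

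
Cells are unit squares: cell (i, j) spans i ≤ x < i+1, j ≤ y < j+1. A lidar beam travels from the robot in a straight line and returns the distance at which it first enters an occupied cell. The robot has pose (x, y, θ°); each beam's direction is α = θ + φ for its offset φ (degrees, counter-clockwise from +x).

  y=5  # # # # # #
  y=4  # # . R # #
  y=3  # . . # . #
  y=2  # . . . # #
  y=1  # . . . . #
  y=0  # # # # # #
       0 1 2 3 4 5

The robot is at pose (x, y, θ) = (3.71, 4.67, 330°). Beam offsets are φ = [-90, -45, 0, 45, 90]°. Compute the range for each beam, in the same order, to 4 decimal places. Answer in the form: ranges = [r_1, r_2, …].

beam 1: φ=-90°, α=240°
  dir = (cos 240°, sin 240°) = (-0.5000, -0.8660); from cell (3,4)
  next x-line at t=1.4200, next y-line at t=0.7736; Δt_x=2.0000, Δt_y=1.1547
    y: enter (3,3) at t=0.7736 ← occupied
  → r_1 = 0.7736
beam 2: φ=-45°, α=285°
  dir = (cos 285°, sin 285°) = (0.2588, -0.9659); from cell (3,4)
  next x-line at t=1.1205, next y-line at t=0.6936; Δt_x=3.8637, Δt_y=1.0353
    y: enter (3,3) at t=0.6936 ← occupied
  → r_2 = 0.6936
beam 3: φ=0°, α=330°
  dir = (cos 330°, sin 330°) = (0.8660, -0.5000); from cell (3,4)
  next x-line at t=0.3349, next y-line at t=1.3400; Δt_x=1.1547, Δt_y=2.0000
    x: enter (4,4) at t=0.3349 ← occupied
  → r_3 = 0.3349
beam 4: φ=45°, α=15°
  dir = (cos 15°, sin 15°) = (0.9659, 0.2588); from cell (3,4)
  next x-line at t=0.3002, next y-line at t=1.2750; Δt_x=1.0353, Δt_y=3.8637
    x: enter (4,4) at t=0.3002 ← occupied
  → r_4 = 0.3002
beam 5: φ=90°, α=60°
  dir = (cos 60°, sin 60°) = (0.5000, 0.8660); from cell (3,4)
  next x-line at t=0.5800, next y-line at t=0.3811; Δt_x=2.0000, Δt_y=1.1547
    y: enter (3,5) at t=0.3811 ← occupied
  → r_5 = 0.3811

ranges = [0.7736, 0.6936, 0.3349, 0.3002, 0.3811]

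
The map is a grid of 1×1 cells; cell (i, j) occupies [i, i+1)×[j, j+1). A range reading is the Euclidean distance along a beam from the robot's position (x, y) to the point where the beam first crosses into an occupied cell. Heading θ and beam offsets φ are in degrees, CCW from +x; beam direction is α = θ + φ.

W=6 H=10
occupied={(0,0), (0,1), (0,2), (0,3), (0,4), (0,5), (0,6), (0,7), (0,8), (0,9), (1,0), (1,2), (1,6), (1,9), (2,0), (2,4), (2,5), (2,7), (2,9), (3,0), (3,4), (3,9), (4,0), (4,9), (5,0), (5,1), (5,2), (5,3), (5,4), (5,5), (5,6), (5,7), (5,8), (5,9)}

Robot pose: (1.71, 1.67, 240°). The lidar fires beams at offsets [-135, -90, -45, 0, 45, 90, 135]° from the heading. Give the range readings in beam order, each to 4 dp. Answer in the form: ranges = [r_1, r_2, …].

beam 1: φ=-135°, α=105°
  cosα=-0.2588 sinα=0.9659 | (1,1) | tMaxX 2.7432 tMaxY 0.3416 | tΔX 3.8637 tΔY 1.0353
    t=0.3416 [y] (1,2) — stop
  → r_1 = 0.3416
beam 2: φ=-90°, α=150°
  cosα=-0.8660 sinα=0.5000 | (1,1) | tMaxX 0.8198 tMaxY 0.6600 | tΔX 1.1547 tΔY 2.0000
    t=0.6600 [y] (1,2) — stop
  → r_2 = 0.6600
beam 3: φ=-45°, α=195°
  cosα=-0.9659 sinα=-0.2588 | (1,1) | tMaxX 0.7350 tMaxY 2.5887 | tΔX 1.0353 tΔY 3.8637
    t=0.7350 [x] (0,1) — stop
  → r_3 = 0.7350
beam 4: φ=0°, α=240°
  cosα=-0.5000 sinα=-0.8660 | (1,1) | tMaxX 1.4200 tMaxY 0.7736 | tΔX 2.0000 tΔY 1.1547
    t=0.7736 [y] (1,0) — stop
  → r_4 = 0.7736
beam 5: φ=45°, α=285°
  cosα=0.2588 sinα=-0.9659 | (1,1) | tMaxX 1.1205 tMaxY 0.6936 | tΔX 3.8637 tΔY 1.0353
    t=0.6936 [y] (1,0) — stop
  → r_5 = 0.6936
beam 6: φ=90°, α=330°
  cosα=0.8660 sinα=-0.5000 | (1,1) | tMaxX 0.3349 tMaxY 1.3400 | tΔX 1.1547 tΔY 2.0000
    t=0.3349 [x] (2,1)
    t=1.3400 [y] (2,0) — stop
  → r_6 = 1.3400
beam 7: φ=135°, α=15°
  cosα=0.9659 sinα=0.2588 | (1,1) | tMaxX 0.3002 tMaxY 1.2750 | tΔX 1.0353 tΔY 3.8637
    t=0.3002 [x] (2,1)
    t=1.2750 [y] (2,2)
    t=1.3355 [x] (3,2)
    t=2.3708 [x] (4,2)
    t=3.4061 [x] (5,2) — stop
  → r_7 = 3.4061

ranges = [0.3416, 0.6600, 0.7350, 0.7736, 0.6936, 1.3400, 3.4061]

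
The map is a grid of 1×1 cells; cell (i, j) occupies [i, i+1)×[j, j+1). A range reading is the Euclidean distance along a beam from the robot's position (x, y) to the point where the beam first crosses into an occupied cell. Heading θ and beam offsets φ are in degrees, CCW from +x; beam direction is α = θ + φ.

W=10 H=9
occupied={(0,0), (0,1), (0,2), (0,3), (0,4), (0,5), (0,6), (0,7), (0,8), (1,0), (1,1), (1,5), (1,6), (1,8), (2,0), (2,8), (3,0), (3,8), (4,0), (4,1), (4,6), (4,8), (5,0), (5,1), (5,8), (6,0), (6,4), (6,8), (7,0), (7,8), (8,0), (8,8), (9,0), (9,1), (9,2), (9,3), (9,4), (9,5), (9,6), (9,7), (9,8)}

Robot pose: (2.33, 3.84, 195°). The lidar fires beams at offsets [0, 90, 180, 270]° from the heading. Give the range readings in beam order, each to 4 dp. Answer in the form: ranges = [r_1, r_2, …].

beam 1: φ=0°, α=195°
  cosα=-0.9659 sinα=-0.2588 | (2,3) | tMaxX 0.3416 tMaxY 3.2455 | tΔX 1.0353 tΔY 3.8637
    t=0.3416 [x] (1,3)
    t=1.3769 [x] (0,3) — stop
  → r_1 = 1.3769
beam 2: φ=90°, α=285°
  cosα=0.2588 sinα=-0.9659 | (2,3) | tMaxX 2.5887 tMaxY 0.8696 | tΔX 3.8637 tΔY 1.0353
    t=0.8696 [y] (2,2)
    t=1.9049 [y] (2,1)
    t=2.5887 [x] (3,1)
    t=2.9402 [y] (3,0) — stop
  → r_2 = 2.9402
beam 3: φ=180°, α=15°
  cosα=0.9659 sinα=0.2588 | (2,3) | tMaxX 0.6936 tMaxY 0.6182 | tΔX 1.0353 tΔY 3.8637
    t=0.6182 [y] (2,4)
    t=0.6936 [x] (3,4)
    t=1.7289 [x] (4,4)
    t=2.7642 [x] (5,4)
    t=3.7995 [x] (6,4) — stop
  → r_3 = 3.7995
beam 4: φ=270°, α=105°
  cosα=-0.2588 sinα=0.9659 | (2,3) | tMaxX 1.2750 tMaxY 0.1656 | tΔX 3.8637 tΔY 1.0353
    t=0.1656 [y] (2,4)
    t=1.2009 [y] (2,5)
    t=1.2750 [x] (1,5) — stop
  → r_4 = 1.2750

ranges = [1.3769, 2.9402, 3.7995, 1.2750]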